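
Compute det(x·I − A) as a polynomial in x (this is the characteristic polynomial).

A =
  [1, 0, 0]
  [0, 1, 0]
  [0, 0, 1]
x^3 - 3*x^2 + 3*x - 1

Expanding det(x·I − A) (e.g. by cofactor expansion or by noting that A is similar to its Jordan form J, which has the same characteristic polynomial as A) gives
  χ_A(x) = x^3 - 3*x^2 + 3*x - 1
which factors as (x - 1)^3. The eigenvalues (with algebraic multiplicities) are λ = 1 with multiplicity 3.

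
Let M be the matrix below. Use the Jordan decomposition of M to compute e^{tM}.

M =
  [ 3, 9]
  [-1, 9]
e^{tM} =
  [-3*t*exp(6*t) + exp(6*t), 9*t*exp(6*t)]
  [-t*exp(6*t), 3*t*exp(6*t) + exp(6*t)]

Strategy: write M = P · J · P⁻¹ where J is a Jordan canonical form, so e^{tM} = P · e^{tJ} · P⁻¹, and e^{tJ} can be computed block-by-block.

M has Jordan form
J =
  [6, 1]
  [0, 6]
(up to reordering of blocks).

Per-block formulas:
  For a 2×2 Jordan block J_2(6): exp(t · J_2(6)) = e^(6t)·(I + t·N), where N is the 2×2 nilpotent shift.

After assembling e^{tJ} and conjugating by P, we get:

e^{tM} =
  [-3*t*exp(6*t) + exp(6*t), 9*t*exp(6*t)]
  [-t*exp(6*t), 3*t*exp(6*t) + exp(6*t)]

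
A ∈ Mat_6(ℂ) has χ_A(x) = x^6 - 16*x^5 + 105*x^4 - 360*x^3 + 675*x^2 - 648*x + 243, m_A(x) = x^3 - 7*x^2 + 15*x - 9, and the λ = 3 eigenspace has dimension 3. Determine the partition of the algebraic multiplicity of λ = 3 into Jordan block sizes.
Block sizes for λ = 3: [2, 2, 1]

Step 1 — from the characteristic polynomial, algebraic multiplicity of λ = 3 is 5. From dim ker(A − (3)·I) = 3, there are exactly 3 Jordan blocks for λ = 3.
Step 2 — from the minimal polynomial, the factor (x − 3)^2 tells us the largest block for λ = 3 has size 2.
Step 3 — with total size 5, 3 blocks, and largest block 2, the block sizes (in nonincreasing order) are [2, 2, 1].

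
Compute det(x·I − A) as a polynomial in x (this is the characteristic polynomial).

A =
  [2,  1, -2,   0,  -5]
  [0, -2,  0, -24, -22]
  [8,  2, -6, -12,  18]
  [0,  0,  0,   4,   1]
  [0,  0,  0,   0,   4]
x^5 - 2*x^4 - 20*x^3 + 8*x^2 + 128*x + 128

Expanding det(x·I − A) (e.g. by cofactor expansion or by noting that A is similar to its Jordan form J, which has the same characteristic polynomial as A) gives
  χ_A(x) = x^5 - 2*x^4 - 20*x^3 + 8*x^2 + 128*x + 128
which factors as (x - 4)^2*(x + 2)^3. The eigenvalues (with algebraic multiplicities) are λ = -2 with multiplicity 3, λ = 4 with multiplicity 2.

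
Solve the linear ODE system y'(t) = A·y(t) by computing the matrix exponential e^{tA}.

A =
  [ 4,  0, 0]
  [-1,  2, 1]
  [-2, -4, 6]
e^{tA} =
  [exp(4*t), 0, 0]
  [-t*exp(4*t), -2*t*exp(4*t) + exp(4*t), t*exp(4*t)]
  [-2*t*exp(4*t), -4*t*exp(4*t), 2*t*exp(4*t) + exp(4*t)]

Strategy: write A = P · J · P⁻¹ where J is a Jordan canonical form, so e^{tA} = P · e^{tJ} · P⁻¹, and e^{tJ} can be computed block-by-block.

A has Jordan form
J =
  [4, 1, 0]
  [0, 4, 0]
  [0, 0, 4]
(up to reordering of blocks).

Per-block formulas:
  For a 1×1 block at λ = 4: exp(t · [4]) = [e^(4t)].
  For a 2×2 Jordan block J_2(4): exp(t · J_2(4)) = e^(4t)·(I + t·N), where N is the 2×2 nilpotent shift.

After assembling e^{tJ} and conjugating by P, we get:

e^{tA} =
  [exp(4*t), 0, 0]
  [-t*exp(4*t), -2*t*exp(4*t) + exp(4*t), t*exp(4*t)]
  [-2*t*exp(4*t), -4*t*exp(4*t), 2*t*exp(4*t) + exp(4*t)]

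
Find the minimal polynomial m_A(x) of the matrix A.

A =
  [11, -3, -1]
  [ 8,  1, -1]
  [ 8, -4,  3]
x^3 - 15*x^2 + 75*x - 125

The characteristic polynomial is χ_A(x) = (x - 5)^3, so the eigenvalues are known. The minimal polynomial is
  m_A(x) = Π_λ (x − λ)^{k_λ}
where k_λ is the size of the *largest* Jordan block for λ (equivalently, the smallest k with (A − λI)^k v = 0 for every generalised eigenvector v of λ).

  λ = 5: largest Jordan block has size 3, contributing (x − 5)^3

So m_A(x) = (x - 5)^3 = x^3 - 15*x^2 + 75*x - 125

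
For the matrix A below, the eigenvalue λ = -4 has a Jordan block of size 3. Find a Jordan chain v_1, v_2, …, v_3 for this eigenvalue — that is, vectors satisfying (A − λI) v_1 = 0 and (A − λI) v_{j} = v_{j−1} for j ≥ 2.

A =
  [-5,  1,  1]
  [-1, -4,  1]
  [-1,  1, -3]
A Jordan chain for λ = -4 of length 3:
v_1 = (-1, 0, -1)ᵀ
v_2 = (-1, -1, -1)ᵀ
v_3 = (1, 0, 0)ᵀ

Let N = A − (-4)·I. We want v_3 with N^3 v_3 = 0 but N^2 v_3 ≠ 0; then v_{j-1} := N · v_j for j = 3, …, 2.

Pick v_3 = (1, 0, 0)ᵀ.
Then v_2 = N · v_3 = (-1, -1, -1)ᵀ.
Then v_1 = N · v_2 = (-1, 0, -1)ᵀ.

Sanity check: (A − (-4)·I) v_1 = (0, 0, 0)ᵀ = 0. ✓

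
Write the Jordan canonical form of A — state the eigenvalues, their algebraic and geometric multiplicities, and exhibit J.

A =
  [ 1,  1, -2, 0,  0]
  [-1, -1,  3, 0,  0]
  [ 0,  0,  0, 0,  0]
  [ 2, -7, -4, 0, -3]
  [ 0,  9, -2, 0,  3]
J_3(0) ⊕ J_1(0) ⊕ J_1(3)

The characteristic polynomial is
  det(x·I − A) = x^5 - 3*x^4 = x^4*(x - 3)

Eigenvalues and multiplicities (the geometric multiplicity of λ is n − rank(A − λI), which equals the number of Jordan blocks for λ):
  λ = 0: algebraic multiplicity = 4, geometric multiplicity = 2
  λ = 3: algebraic multiplicity = 1, geometric multiplicity = 1

Determining the block sizes for each eigenvalue:
  λ = 0: with am = 4 and gm = 2, the partition is not yet determined (e.g. several partitions of 4 into 2 parts exist). Let N = A − (0)·I. Computing rank(N^1) = 3, rank(N^2) = 2, rank(N^3) = 1; the number of blocks of size ≥ j is rank(N^{j−1}) − rank(N^j), giving [2, 1, 1]. So we have 1 block(s) of size 3, 1 block(s) of size 1 → block sizes [3, 1]
  λ = 3: one block (gm = 1), so the single block has size am = 1 → block sizes [1]

Assembling the blocks gives a Jordan form
J =
  [0, 1, 0, 0, 0]
  [0, 0, 1, 0, 0]
  [0, 0, 0, 0, 0]
  [0, 0, 0, 0, 0]
  [0, 0, 0, 0, 3]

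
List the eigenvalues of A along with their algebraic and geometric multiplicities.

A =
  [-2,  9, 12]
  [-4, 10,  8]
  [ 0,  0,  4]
λ = 4: alg = 3, geom = 2

Step 1 — factor the characteristic polynomial to read off the algebraic multiplicities:
  χ_A(x) = (x - 4)^3

Step 2 — compute geometric multiplicities via the rank-nullity identity g(λ) = n − rank(A − λI):
  rank(A − (4)·I) = 1, so dim ker(A − (4)·I) = n − 1 = 2

Summary:
  λ = 4: algebraic multiplicity = 3, geometric multiplicity = 2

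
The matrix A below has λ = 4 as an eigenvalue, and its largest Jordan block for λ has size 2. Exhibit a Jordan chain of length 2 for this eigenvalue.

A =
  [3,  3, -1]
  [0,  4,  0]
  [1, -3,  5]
A Jordan chain for λ = 4 of length 2:
v_1 = (-1, 0, 1)ᵀ
v_2 = (1, 0, 0)ᵀ

Let N = A − (4)·I. We want v_2 with N^2 v_2 = 0 but N^1 v_2 ≠ 0; then v_{j-1} := N · v_j for j = 2, …, 2.

Pick v_2 = (1, 0, 0)ᵀ.
Then v_1 = N · v_2 = (-1, 0, 1)ᵀ.

Sanity check: (A − (4)·I) v_1 = (0, 0, 0)ᵀ = 0. ✓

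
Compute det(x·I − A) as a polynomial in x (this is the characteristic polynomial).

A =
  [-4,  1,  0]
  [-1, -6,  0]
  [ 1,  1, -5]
x^3 + 15*x^2 + 75*x + 125

Expanding det(x·I − A) (e.g. by cofactor expansion or by noting that A is similar to its Jordan form J, which has the same characteristic polynomial as A) gives
  χ_A(x) = x^3 + 15*x^2 + 75*x + 125
which factors as (x + 5)^3. The eigenvalues (with algebraic multiplicities) are λ = -5 with multiplicity 3.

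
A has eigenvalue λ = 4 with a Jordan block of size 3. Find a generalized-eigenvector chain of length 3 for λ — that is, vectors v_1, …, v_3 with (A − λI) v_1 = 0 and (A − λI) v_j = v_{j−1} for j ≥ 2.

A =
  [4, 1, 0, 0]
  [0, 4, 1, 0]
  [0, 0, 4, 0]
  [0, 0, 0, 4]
A Jordan chain for λ = 4 of length 3:
v_1 = (1, 0, 0, 0)ᵀ
v_2 = (0, 1, 0, 0)ᵀ
v_3 = (0, 0, 1, 0)ᵀ

Let N = A − (4)·I. We want v_3 with N^3 v_3 = 0 but N^2 v_3 ≠ 0; then v_{j-1} := N · v_j for j = 3, …, 2.

Pick v_3 = (0, 0, 1, 0)ᵀ.
Then v_2 = N · v_3 = (0, 1, 0, 0)ᵀ.
Then v_1 = N · v_2 = (1, 0, 0, 0)ᵀ.

Sanity check: (A − (4)·I) v_1 = (0, 0, 0, 0)ᵀ = 0. ✓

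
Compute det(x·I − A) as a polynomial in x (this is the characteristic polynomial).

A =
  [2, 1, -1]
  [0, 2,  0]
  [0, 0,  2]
x^3 - 6*x^2 + 12*x - 8

Expanding det(x·I − A) (e.g. by cofactor expansion or by noting that A is similar to its Jordan form J, which has the same characteristic polynomial as A) gives
  χ_A(x) = x^3 - 6*x^2 + 12*x - 8
which factors as (x - 2)^3. The eigenvalues (with algebraic multiplicities) are λ = 2 with multiplicity 3.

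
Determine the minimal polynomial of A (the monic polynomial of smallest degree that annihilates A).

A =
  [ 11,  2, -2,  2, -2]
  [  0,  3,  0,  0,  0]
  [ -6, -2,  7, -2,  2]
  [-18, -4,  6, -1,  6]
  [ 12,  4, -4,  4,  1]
x^2 - 8*x + 15

The characteristic polynomial is χ_A(x) = (x - 5)^3*(x - 3)^2, so the eigenvalues are known. The minimal polynomial is
  m_A(x) = Π_λ (x − λ)^{k_λ}
where k_λ is the size of the *largest* Jordan block for λ (equivalently, the smallest k with (A − λI)^k v = 0 for every generalised eigenvector v of λ).

  λ = 3: largest Jordan block has size 1, contributing (x − 3)
  λ = 5: largest Jordan block has size 1, contributing (x − 5)

So m_A(x) = (x - 5)*(x - 3) = x^2 - 8*x + 15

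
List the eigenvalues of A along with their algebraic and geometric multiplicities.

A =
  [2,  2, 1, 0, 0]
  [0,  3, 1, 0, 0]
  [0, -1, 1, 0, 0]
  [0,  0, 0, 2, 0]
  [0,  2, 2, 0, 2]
λ = 2: alg = 5, geom = 3

Step 1 — factor the characteristic polynomial to read off the algebraic multiplicities:
  χ_A(x) = (x - 2)^5

Step 2 — compute geometric multiplicities via the rank-nullity identity g(λ) = n − rank(A − λI):
  rank(A − (2)·I) = 2, so dim ker(A − (2)·I) = n − 2 = 3

Summary:
  λ = 2: algebraic multiplicity = 5, geometric multiplicity = 3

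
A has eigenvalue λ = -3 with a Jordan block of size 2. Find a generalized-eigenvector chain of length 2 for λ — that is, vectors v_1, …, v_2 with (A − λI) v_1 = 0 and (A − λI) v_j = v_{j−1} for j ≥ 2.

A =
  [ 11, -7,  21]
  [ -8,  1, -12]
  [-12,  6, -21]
A Jordan chain for λ = -3 of length 2:
v_1 = (14, -8, -12)ᵀ
v_2 = (1, 0, 0)ᵀ

Let N = A − (-3)·I. We want v_2 with N^2 v_2 = 0 but N^1 v_2 ≠ 0; then v_{j-1} := N · v_j for j = 2, …, 2.

Pick v_2 = (1, 0, 0)ᵀ.
Then v_1 = N · v_2 = (14, -8, -12)ᵀ.

Sanity check: (A − (-3)·I) v_1 = (0, 0, 0)ᵀ = 0. ✓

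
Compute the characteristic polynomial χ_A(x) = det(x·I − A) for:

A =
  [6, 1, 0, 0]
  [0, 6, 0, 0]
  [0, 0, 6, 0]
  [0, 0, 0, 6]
x^4 - 24*x^3 + 216*x^2 - 864*x + 1296

Expanding det(x·I − A) (e.g. by cofactor expansion or by noting that A is similar to its Jordan form J, which has the same characteristic polynomial as A) gives
  χ_A(x) = x^4 - 24*x^3 + 216*x^2 - 864*x + 1296
which factors as (x - 6)^4. The eigenvalues (with algebraic multiplicities) are λ = 6 with multiplicity 4.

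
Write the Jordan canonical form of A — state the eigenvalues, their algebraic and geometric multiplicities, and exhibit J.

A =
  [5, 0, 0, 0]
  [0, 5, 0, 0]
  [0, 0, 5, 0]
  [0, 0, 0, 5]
J_1(5) ⊕ J_1(5) ⊕ J_1(5) ⊕ J_1(5)

The characteristic polynomial is
  det(x·I − A) = x^4 - 20*x^3 + 150*x^2 - 500*x + 625 = (x - 5)^4

Eigenvalues and multiplicities (the geometric multiplicity of λ is n − rank(A − λI), which equals the number of Jordan blocks for λ):
  λ = 5: algebraic multiplicity = 4, geometric multiplicity = 4

Determining the block sizes for each eigenvalue:
  λ = 5: gm = am = 4, so every block has size 1 → block sizes [1, 1, 1, 1]

Assembling the blocks gives a Jordan form
J =
  [5, 0, 0, 0]
  [0, 5, 0, 0]
  [0, 0, 5, 0]
  [0, 0, 0, 5]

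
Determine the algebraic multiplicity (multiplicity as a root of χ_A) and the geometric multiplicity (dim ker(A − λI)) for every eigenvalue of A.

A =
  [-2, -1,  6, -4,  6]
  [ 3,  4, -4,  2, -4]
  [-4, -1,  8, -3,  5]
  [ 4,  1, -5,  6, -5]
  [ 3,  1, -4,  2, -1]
λ = 3: alg = 5, geom = 3

Step 1 — factor the characteristic polynomial to read off the algebraic multiplicities:
  χ_A(x) = (x - 3)^5

Step 2 — compute geometric multiplicities via the rank-nullity identity g(λ) = n − rank(A − λI):
  rank(A − (3)·I) = 2, so dim ker(A − (3)·I) = n − 2 = 3

Summary:
  λ = 3: algebraic multiplicity = 5, geometric multiplicity = 3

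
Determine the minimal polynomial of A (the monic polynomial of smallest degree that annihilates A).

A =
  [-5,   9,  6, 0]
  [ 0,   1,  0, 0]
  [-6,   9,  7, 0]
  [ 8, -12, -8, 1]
x^2 - 2*x + 1

The characteristic polynomial is χ_A(x) = (x - 1)^4, so the eigenvalues are known. The minimal polynomial is
  m_A(x) = Π_λ (x − λ)^{k_λ}
where k_λ is the size of the *largest* Jordan block for λ (equivalently, the smallest k with (A − λI)^k v = 0 for every generalised eigenvector v of λ).

  λ = 1: largest Jordan block has size 2, contributing (x − 1)^2

So m_A(x) = (x - 1)^2 = x^2 - 2*x + 1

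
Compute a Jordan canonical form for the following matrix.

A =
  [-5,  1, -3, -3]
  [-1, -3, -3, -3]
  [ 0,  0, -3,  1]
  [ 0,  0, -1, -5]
J_2(-4) ⊕ J_2(-4)

The characteristic polynomial is
  det(x·I − A) = x^4 + 16*x^3 + 96*x^2 + 256*x + 256 = (x + 4)^4

Eigenvalues and multiplicities (the geometric multiplicity of λ is n − rank(A − λI), which equals the number of Jordan blocks for λ):
  λ = -4: algebraic multiplicity = 4, geometric multiplicity = 2

Determining the block sizes for each eigenvalue:
  λ = -4: with am = 4 and gm = 2, the partition is not yet determined (e.g. several partitions of 4 into 2 parts exist). Let N = A − (-4)·I. Computing rank(N^1) = 2, rank(N^2) = 0; the number of blocks of size ≥ j is rank(N^{j−1}) − rank(N^j), giving [2, 2]. So we have 2 block(s) of size 2 → block sizes [2, 2]

Assembling the blocks gives a Jordan form
J =
  [-4,  1,  0,  0]
  [ 0, -4,  0,  0]
  [ 0,  0, -4,  1]
  [ 0,  0,  0, -4]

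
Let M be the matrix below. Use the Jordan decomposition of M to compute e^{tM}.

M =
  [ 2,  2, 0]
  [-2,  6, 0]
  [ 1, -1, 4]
e^{tM} =
  [-2*t*exp(4*t) + exp(4*t), 2*t*exp(4*t), 0]
  [-2*t*exp(4*t), 2*t*exp(4*t) + exp(4*t), 0]
  [t*exp(4*t), -t*exp(4*t), exp(4*t)]

Strategy: write M = P · J · P⁻¹ where J is a Jordan canonical form, so e^{tM} = P · e^{tJ} · P⁻¹, and e^{tJ} can be computed block-by-block.

M has Jordan form
J =
  [4, 1, 0]
  [0, 4, 0]
  [0, 0, 4]
(up to reordering of blocks).

Per-block formulas:
  For a 1×1 block at λ = 4: exp(t · [4]) = [e^(4t)].
  For a 2×2 Jordan block J_2(4): exp(t · J_2(4)) = e^(4t)·(I + t·N), where N is the 2×2 nilpotent shift.

After assembling e^{tJ} and conjugating by P, we get:

e^{tM} =
  [-2*t*exp(4*t) + exp(4*t), 2*t*exp(4*t), 0]
  [-2*t*exp(4*t), 2*t*exp(4*t) + exp(4*t), 0]
  [t*exp(4*t), -t*exp(4*t), exp(4*t)]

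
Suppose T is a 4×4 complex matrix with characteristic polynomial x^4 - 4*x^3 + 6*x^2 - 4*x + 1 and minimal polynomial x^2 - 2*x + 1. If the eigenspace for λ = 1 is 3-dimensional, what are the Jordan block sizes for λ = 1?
Block sizes for λ = 1: [2, 1, 1]

Step 1 — from the characteristic polynomial, algebraic multiplicity of λ = 1 is 4. From dim ker(T − (1)·I) = 3, there are exactly 3 Jordan blocks for λ = 1.
Step 2 — from the minimal polynomial, the factor (x − 1)^2 tells us the largest block for λ = 1 has size 2.
Step 3 — with total size 4, 3 blocks, and largest block 2, the block sizes (in nonincreasing order) are [2, 1, 1].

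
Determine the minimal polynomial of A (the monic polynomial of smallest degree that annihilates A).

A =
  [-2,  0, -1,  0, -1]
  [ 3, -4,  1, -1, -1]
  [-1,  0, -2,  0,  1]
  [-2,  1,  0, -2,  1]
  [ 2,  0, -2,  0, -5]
x^3 + 9*x^2 + 27*x + 27

The characteristic polynomial is χ_A(x) = (x + 3)^5, so the eigenvalues are known. The minimal polynomial is
  m_A(x) = Π_λ (x − λ)^{k_λ}
where k_λ is the size of the *largest* Jordan block for λ (equivalently, the smallest k with (A − λI)^k v = 0 for every generalised eigenvector v of λ).

  λ = -3: largest Jordan block has size 3, contributing (x + 3)^3

So m_A(x) = (x + 3)^3 = x^3 + 9*x^2 + 27*x + 27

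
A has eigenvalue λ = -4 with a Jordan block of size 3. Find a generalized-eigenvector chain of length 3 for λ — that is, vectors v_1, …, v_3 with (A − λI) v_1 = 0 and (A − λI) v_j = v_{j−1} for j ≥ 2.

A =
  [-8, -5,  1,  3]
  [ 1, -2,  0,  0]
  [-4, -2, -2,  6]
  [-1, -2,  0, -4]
A Jordan chain for λ = -4 of length 3:
v_1 = (4, -2, 0, 2)ᵀ
v_2 = (-4, 1, -4, -1)ᵀ
v_3 = (1, 0, 0, 0)ᵀ

Let N = A − (-4)·I. We want v_3 with N^3 v_3 = 0 but N^2 v_3 ≠ 0; then v_{j-1} := N · v_j for j = 3, …, 2.

Pick v_3 = (1, 0, 0, 0)ᵀ.
Then v_2 = N · v_3 = (-4, 1, -4, -1)ᵀ.
Then v_1 = N · v_2 = (4, -2, 0, 2)ᵀ.

Sanity check: (A − (-4)·I) v_1 = (0, 0, 0, 0)ᵀ = 0. ✓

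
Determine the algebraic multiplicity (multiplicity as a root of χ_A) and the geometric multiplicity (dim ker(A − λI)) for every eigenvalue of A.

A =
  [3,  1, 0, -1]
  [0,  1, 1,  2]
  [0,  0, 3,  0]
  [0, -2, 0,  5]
λ = 3: alg = 4, geom = 2

Step 1 — factor the characteristic polynomial to read off the algebraic multiplicities:
  χ_A(x) = (x - 3)^4

Step 2 — compute geometric multiplicities via the rank-nullity identity g(λ) = n − rank(A − λI):
  rank(A − (3)·I) = 2, so dim ker(A − (3)·I) = n − 2 = 2

Summary:
  λ = 3: algebraic multiplicity = 4, geometric multiplicity = 2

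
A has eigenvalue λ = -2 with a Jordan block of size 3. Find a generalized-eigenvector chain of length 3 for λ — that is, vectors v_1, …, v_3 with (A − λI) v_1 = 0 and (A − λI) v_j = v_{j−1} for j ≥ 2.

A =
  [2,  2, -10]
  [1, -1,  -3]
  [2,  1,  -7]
A Jordan chain for λ = -2 of length 3:
v_1 = (-2, -1, -1)ᵀ
v_2 = (4, 1, 2)ᵀ
v_3 = (1, 0, 0)ᵀ

Let N = A − (-2)·I. We want v_3 with N^3 v_3 = 0 but N^2 v_3 ≠ 0; then v_{j-1} := N · v_j for j = 3, …, 2.

Pick v_3 = (1, 0, 0)ᵀ.
Then v_2 = N · v_3 = (4, 1, 2)ᵀ.
Then v_1 = N · v_2 = (-2, -1, -1)ᵀ.

Sanity check: (A − (-2)·I) v_1 = (0, 0, 0)ᵀ = 0. ✓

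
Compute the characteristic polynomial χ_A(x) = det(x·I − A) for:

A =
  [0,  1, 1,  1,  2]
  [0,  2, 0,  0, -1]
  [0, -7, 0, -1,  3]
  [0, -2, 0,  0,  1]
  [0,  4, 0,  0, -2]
x^5

Expanding det(x·I − A) (e.g. by cofactor expansion or by noting that A is similar to its Jordan form J, which has the same characteristic polynomial as A) gives
  χ_A(x) = x^5
which factors as x^5. The eigenvalues (with algebraic multiplicities) are λ = 0 with multiplicity 5.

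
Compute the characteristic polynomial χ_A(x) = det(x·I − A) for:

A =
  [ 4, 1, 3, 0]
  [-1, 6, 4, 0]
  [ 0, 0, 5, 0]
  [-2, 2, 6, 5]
x^4 - 20*x^3 + 150*x^2 - 500*x + 625

Expanding det(x·I − A) (e.g. by cofactor expansion or by noting that A is similar to its Jordan form J, which has the same characteristic polynomial as A) gives
  χ_A(x) = x^4 - 20*x^3 + 150*x^2 - 500*x + 625
which factors as (x - 5)^4. The eigenvalues (with algebraic multiplicities) are λ = 5 with multiplicity 4.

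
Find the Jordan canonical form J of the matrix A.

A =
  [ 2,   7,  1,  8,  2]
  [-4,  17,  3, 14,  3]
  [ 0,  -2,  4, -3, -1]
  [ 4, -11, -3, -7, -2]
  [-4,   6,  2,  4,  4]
J_3(4) ⊕ J_2(4)

The characteristic polynomial is
  det(x·I − A) = x^5 - 20*x^4 + 160*x^3 - 640*x^2 + 1280*x - 1024 = (x - 4)^5

Eigenvalues and multiplicities (the geometric multiplicity of λ is n − rank(A − λI), which equals the number of Jordan blocks for λ):
  λ = 4: algebraic multiplicity = 5, geometric multiplicity = 2

Determining the block sizes for each eigenvalue:
  λ = 4: with am = 5 and gm = 2, the partition is not yet determined (e.g. several partitions of 5 into 2 parts exist). Let N = A − (4)·I. Computing rank(N^1) = 3, rank(N^2) = 1, rank(N^3) = 0; the number of blocks of size ≥ j is rank(N^{j−1}) − rank(N^j), giving [2, 2, 1]. So we have 1 block(s) of size 3, 1 block(s) of size 2 → block sizes [3, 2]

Assembling the blocks gives a Jordan form
J =
  [4, 1, 0, 0, 0]
  [0, 4, 1, 0, 0]
  [0, 0, 4, 0, 0]
  [0, 0, 0, 4, 1]
  [0, 0, 0, 0, 4]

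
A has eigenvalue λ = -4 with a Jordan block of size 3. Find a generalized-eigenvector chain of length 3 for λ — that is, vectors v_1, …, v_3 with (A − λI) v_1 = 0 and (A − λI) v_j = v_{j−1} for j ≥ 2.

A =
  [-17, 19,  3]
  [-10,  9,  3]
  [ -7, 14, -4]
A Jordan chain for λ = -4 of length 3:
v_1 = (-42, -21, -49)ᵀ
v_2 = (-13, -10, -7)ᵀ
v_3 = (1, 0, 0)ᵀ

Let N = A − (-4)·I. We want v_3 with N^3 v_3 = 0 but N^2 v_3 ≠ 0; then v_{j-1} := N · v_j for j = 3, …, 2.

Pick v_3 = (1, 0, 0)ᵀ.
Then v_2 = N · v_3 = (-13, -10, -7)ᵀ.
Then v_1 = N · v_2 = (-42, -21, -49)ᵀ.

Sanity check: (A − (-4)·I) v_1 = (0, 0, 0)ᵀ = 0. ✓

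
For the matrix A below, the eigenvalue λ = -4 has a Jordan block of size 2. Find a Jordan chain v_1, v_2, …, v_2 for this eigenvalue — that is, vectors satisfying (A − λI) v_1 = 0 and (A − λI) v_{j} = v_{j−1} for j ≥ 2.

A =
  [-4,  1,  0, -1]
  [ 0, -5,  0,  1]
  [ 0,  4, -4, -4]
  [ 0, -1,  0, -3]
A Jordan chain for λ = -4 of length 2:
v_1 = (1, -1, 4, -1)ᵀ
v_2 = (0, 1, 0, 0)ᵀ

Let N = A − (-4)·I. We want v_2 with N^2 v_2 = 0 but N^1 v_2 ≠ 0; then v_{j-1} := N · v_j for j = 2, …, 2.

Pick v_2 = (0, 1, 0, 0)ᵀ.
Then v_1 = N · v_2 = (1, -1, 4, -1)ᵀ.

Sanity check: (A − (-4)·I) v_1 = (0, 0, 0, 0)ᵀ = 0. ✓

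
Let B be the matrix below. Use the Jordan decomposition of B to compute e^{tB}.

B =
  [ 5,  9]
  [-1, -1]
e^{tB} =
  [3*t*exp(2*t) + exp(2*t), 9*t*exp(2*t)]
  [-t*exp(2*t), -3*t*exp(2*t) + exp(2*t)]

Strategy: write B = P · J · P⁻¹ where J is a Jordan canonical form, so e^{tB} = P · e^{tJ} · P⁻¹, and e^{tJ} can be computed block-by-block.

B has Jordan form
J =
  [2, 1]
  [0, 2]
(up to reordering of blocks).

Per-block formulas:
  For a 2×2 Jordan block J_2(2): exp(t · J_2(2)) = e^(2t)·(I + t·N), where N is the 2×2 nilpotent shift.

After assembling e^{tJ} and conjugating by P, we get:

e^{tB} =
  [3*t*exp(2*t) + exp(2*t), 9*t*exp(2*t)]
  [-t*exp(2*t), -3*t*exp(2*t) + exp(2*t)]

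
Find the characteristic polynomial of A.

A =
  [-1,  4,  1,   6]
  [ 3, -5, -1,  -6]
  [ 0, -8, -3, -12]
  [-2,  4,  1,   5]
x^4 + 4*x^3 + 6*x^2 + 4*x + 1

Expanding det(x·I − A) (e.g. by cofactor expansion or by noting that A is similar to its Jordan form J, which has the same characteristic polynomial as A) gives
  χ_A(x) = x^4 + 4*x^3 + 6*x^2 + 4*x + 1
which factors as (x + 1)^4. The eigenvalues (with algebraic multiplicities) are λ = -1 with multiplicity 4.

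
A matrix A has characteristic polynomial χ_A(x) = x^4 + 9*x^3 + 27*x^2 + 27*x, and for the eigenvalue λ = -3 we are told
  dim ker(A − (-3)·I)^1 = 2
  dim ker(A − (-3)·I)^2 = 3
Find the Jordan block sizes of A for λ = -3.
Block sizes for λ = -3: [2, 1]

From the dimensions of kernels of powers, the number of Jordan blocks of size at least j is d_j − d_{j−1} where d_j = dim ker(N^j) (with d_0 = 0). Computing the differences gives [2, 1].
The number of blocks of size exactly k is (#blocks of size ≥ k) − (#blocks of size ≥ k + 1), so the partition is: 1 block(s) of size 1, 1 block(s) of size 2.
In nonincreasing order the block sizes are [2, 1].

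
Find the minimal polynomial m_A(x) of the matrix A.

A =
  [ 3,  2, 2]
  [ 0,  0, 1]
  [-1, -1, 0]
x^3 - 3*x^2 + 3*x - 1

The characteristic polynomial is χ_A(x) = (x - 1)^3, so the eigenvalues are known. The minimal polynomial is
  m_A(x) = Π_λ (x − λ)^{k_λ}
where k_λ is the size of the *largest* Jordan block for λ (equivalently, the smallest k with (A − λI)^k v = 0 for every generalised eigenvector v of λ).

  λ = 1: largest Jordan block has size 3, contributing (x − 1)^3

So m_A(x) = (x - 1)^3 = x^3 - 3*x^2 + 3*x - 1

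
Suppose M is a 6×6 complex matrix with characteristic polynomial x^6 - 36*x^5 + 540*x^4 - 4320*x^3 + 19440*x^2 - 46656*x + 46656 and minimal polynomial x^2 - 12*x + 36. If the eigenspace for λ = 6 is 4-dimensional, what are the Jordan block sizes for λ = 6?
Block sizes for λ = 6: [2, 2, 1, 1]

Step 1 — from the characteristic polynomial, algebraic multiplicity of λ = 6 is 6. From dim ker(M − (6)·I) = 4, there are exactly 4 Jordan blocks for λ = 6.
Step 2 — from the minimal polynomial, the factor (x − 6)^2 tells us the largest block for λ = 6 has size 2.
Step 3 — with total size 6, 4 blocks, and largest block 2, the block sizes (in nonincreasing order) are [2, 2, 1, 1].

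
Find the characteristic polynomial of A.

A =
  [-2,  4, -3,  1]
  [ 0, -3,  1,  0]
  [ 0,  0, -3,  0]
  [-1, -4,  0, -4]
x^4 + 12*x^3 + 54*x^2 + 108*x + 81

Expanding det(x·I − A) (e.g. by cofactor expansion or by noting that A is similar to its Jordan form J, which has the same characteristic polynomial as A) gives
  χ_A(x) = x^4 + 12*x^3 + 54*x^2 + 108*x + 81
which factors as (x + 3)^4. The eigenvalues (with algebraic multiplicities) are λ = -3 with multiplicity 4.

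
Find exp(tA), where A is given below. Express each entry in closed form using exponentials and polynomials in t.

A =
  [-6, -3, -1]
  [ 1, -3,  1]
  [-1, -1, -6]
e^{tA} =
  [-t^2*exp(-5*t)/2 - t*exp(-5*t) + exp(-5*t), -t^2*exp(-5*t) - 3*t*exp(-5*t), -t^2*exp(-5*t)/2 - t*exp(-5*t)]
  [t*exp(-5*t), 2*t*exp(-5*t) + exp(-5*t), t*exp(-5*t)]
  [t^2*exp(-5*t)/2 - t*exp(-5*t), t^2*exp(-5*t) - t*exp(-5*t), t^2*exp(-5*t)/2 - t*exp(-5*t) + exp(-5*t)]

Strategy: write A = P · J · P⁻¹ where J is a Jordan canonical form, so e^{tA} = P · e^{tJ} · P⁻¹, and e^{tJ} can be computed block-by-block.

A has Jordan form
J =
  [-5,  1,  0]
  [ 0, -5,  1]
  [ 0,  0, -5]
(up to reordering of blocks).

Per-block formulas:
  For a 3×3 Jordan block J_3(-5): exp(t · J_3(-5)) = e^(-5t)·(I + t·N + (t^2/2)·N^2), where N is the 3×3 nilpotent shift.

After assembling e^{tJ} and conjugating by P, we get:

e^{tA} =
  [-t^2*exp(-5*t)/2 - t*exp(-5*t) + exp(-5*t), -t^2*exp(-5*t) - 3*t*exp(-5*t), -t^2*exp(-5*t)/2 - t*exp(-5*t)]
  [t*exp(-5*t), 2*t*exp(-5*t) + exp(-5*t), t*exp(-5*t)]
  [t^2*exp(-5*t)/2 - t*exp(-5*t), t^2*exp(-5*t) - t*exp(-5*t), t^2*exp(-5*t)/2 - t*exp(-5*t) + exp(-5*t)]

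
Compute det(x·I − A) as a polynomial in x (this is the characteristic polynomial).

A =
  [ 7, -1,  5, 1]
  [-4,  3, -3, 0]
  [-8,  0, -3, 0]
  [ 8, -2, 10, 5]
x^4 - 12*x^3 + 54*x^2 - 108*x + 81

Expanding det(x·I − A) (e.g. by cofactor expansion or by noting that A is similar to its Jordan form J, which has the same characteristic polynomial as A) gives
  χ_A(x) = x^4 - 12*x^3 + 54*x^2 - 108*x + 81
which factors as (x - 3)^4. The eigenvalues (with algebraic multiplicities) are λ = 3 with multiplicity 4.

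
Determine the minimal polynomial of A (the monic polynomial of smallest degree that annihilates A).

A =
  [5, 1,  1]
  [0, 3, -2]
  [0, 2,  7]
x^2 - 10*x + 25

The characteristic polynomial is χ_A(x) = (x - 5)^3, so the eigenvalues are known. The minimal polynomial is
  m_A(x) = Π_λ (x − λ)^{k_λ}
where k_λ is the size of the *largest* Jordan block for λ (equivalently, the smallest k with (A − λI)^k v = 0 for every generalised eigenvector v of λ).

  λ = 5: largest Jordan block has size 2, contributing (x − 5)^2

So m_A(x) = (x - 5)^2 = x^2 - 10*x + 25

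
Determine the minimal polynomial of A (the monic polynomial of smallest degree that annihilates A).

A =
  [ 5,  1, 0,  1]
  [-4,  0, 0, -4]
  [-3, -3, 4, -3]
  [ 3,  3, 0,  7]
x^2 - 8*x + 16

The characteristic polynomial is χ_A(x) = (x - 4)^4, so the eigenvalues are known. The minimal polynomial is
  m_A(x) = Π_λ (x − λ)^{k_λ}
where k_λ is the size of the *largest* Jordan block for λ (equivalently, the smallest k with (A − λI)^k v = 0 for every generalised eigenvector v of λ).

  λ = 4: largest Jordan block has size 2, contributing (x − 4)^2

So m_A(x) = (x - 4)^2 = x^2 - 8*x + 16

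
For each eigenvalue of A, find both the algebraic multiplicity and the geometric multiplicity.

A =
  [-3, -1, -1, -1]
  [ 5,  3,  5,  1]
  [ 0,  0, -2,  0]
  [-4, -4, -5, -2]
λ = -2: alg = 3, geom = 1; λ = 2: alg = 1, geom = 1

Step 1 — factor the characteristic polynomial to read off the algebraic multiplicities:
  χ_A(x) = (x - 2)*(x + 2)^3

Step 2 — compute geometric multiplicities via the rank-nullity identity g(λ) = n − rank(A − λI):
  rank(A − (-2)·I) = 3, so dim ker(A − (-2)·I) = n − 3 = 1
  rank(A − (2)·I) = 3, so dim ker(A − (2)·I) = n − 3 = 1

Summary:
  λ = -2: algebraic multiplicity = 3, geometric multiplicity = 1
  λ = 2: algebraic multiplicity = 1, geometric multiplicity = 1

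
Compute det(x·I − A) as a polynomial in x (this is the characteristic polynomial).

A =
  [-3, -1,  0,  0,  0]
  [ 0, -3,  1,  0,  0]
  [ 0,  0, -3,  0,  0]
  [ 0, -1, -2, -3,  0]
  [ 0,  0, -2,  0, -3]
x^5 + 15*x^4 + 90*x^3 + 270*x^2 + 405*x + 243

Expanding det(x·I − A) (e.g. by cofactor expansion or by noting that A is similar to its Jordan form J, which has the same characteristic polynomial as A) gives
  χ_A(x) = x^5 + 15*x^4 + 90*x^3 + 270*x^2 + 405*x + 243
which factors as (x + 3)^5. The eigenvalues (with algebraic multiplicities) are λ = -3 with multiplicity 5.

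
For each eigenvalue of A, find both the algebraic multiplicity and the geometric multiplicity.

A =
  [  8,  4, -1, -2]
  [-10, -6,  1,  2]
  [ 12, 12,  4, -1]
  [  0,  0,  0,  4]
λ = -2: alg = 1, geom = 1; λ = 4: alg = 3, geom = 1

Step 1 — factor the characteristic polynomial to read off the algebraic multiplicities:
  χ_A(x) = (x - 4)^3*(x + 2)

Step 2 — compute geometric multiplicities via the rank-nullity identity g(λ) = n − rank(A − λI):
  rank(A − (-2)·I) = 3, so dim ker(A − (-2)·I) = n − 3 = 1
  rank(A − (4)·I) = 3, so dim ker(A − (4)·I) = n − 3 = 1

Summary:
  λ = -2: algebraic multiplicity = 1, geometric multiplicity = 1
  λ = 4: algebraic multiplicity = 3, geometric multiplicity = 1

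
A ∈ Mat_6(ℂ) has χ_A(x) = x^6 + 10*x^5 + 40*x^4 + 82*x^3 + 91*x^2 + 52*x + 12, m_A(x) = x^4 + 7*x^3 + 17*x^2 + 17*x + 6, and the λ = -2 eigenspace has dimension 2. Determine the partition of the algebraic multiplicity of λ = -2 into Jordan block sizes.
Block sizes for λ = -2: [1, 1]

Step 1 — from the characteristic polynomial, algebraic multiplicity of λ = -2 is 2. From dim ker(A − (-2)·I) = 2, there are exactly 2 Jordan blocks for λ = -2.
Step 2 — from the minimal polynomial, the factor (x + 2) tells us the largest block for λ = -2 has size 1.
Step 3 — with total size 2, 2 blocks, and largest block 1, the block sizes (in nonincreasing order) are [1, 1].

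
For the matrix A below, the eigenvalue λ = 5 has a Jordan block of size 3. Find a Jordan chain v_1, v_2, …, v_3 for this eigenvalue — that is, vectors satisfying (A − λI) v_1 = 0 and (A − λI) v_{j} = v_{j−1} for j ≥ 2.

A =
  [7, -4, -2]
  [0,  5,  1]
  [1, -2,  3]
A Jordan chain for λ = 5 of length 3:
v_1 = (2, 1, 0)ᵀ
v_2 = (2, 0, 1)ᵀ
v_3 = (1, 0, 0)ᵀ

Let N = A − (5)·I. We want v_3 with N^3 v_3 = 0 but N^2 v_3 ≠ 0; then v_{j-1} := N · v_j for j = 3, …, 2.

Pick v_3 = (1, 0, 0)ᵀ.
Then v_2 = N · v_3 = (2, 0, 1)ᵀ.
Then v_1 = N · v_2 = (2, 1, 0)ᵀ.

Sanity check: (A − (5)·I) v_1 = (0, 0, 0)ᵀ = 0. ✓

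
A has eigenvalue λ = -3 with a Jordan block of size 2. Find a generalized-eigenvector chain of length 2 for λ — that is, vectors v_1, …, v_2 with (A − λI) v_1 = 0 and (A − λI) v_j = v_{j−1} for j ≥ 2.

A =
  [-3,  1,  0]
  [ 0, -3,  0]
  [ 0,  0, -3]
A Jordan chain for λ = -3 of length 2:
v_1 = (1, 0, 0)ᵀ
v_2 = (0, 1, 0)ᵀ

Let N = A − (-3)·I. We want v_2 with N^2 v_2 = 0 but N^1 v_2 ≠ 0; then v_{j-1} := N · v_j for j = 2, …, 2.

Pick v_2 = (0, 1, 0)ᵀ.
Then v_1 = N · v_2 = (1, 0, 0)ᵀ.

Sanity check: (A − (-3)·I) v_1 = (0, 0, 0)ᵀ = 0. ✓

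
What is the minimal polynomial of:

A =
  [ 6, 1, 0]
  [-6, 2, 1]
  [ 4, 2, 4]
x^3 - 12*x^2 + 48*x - 64

The characteristic polynomial is χ_A(x) = (x - 4)^3, so the eigenvalues are known. The minimal polynomial is
  m_A(x) = Π_λ (x − λ)^{k_λ}
where k_λ is the size of the *largest* Jordan block for λ (equivalently, the smallest k with (A − λI)^k v = 0 for every generalised eigenvector v of λ).

  λ = 4: largest Jordan block has size 3, contributing (x − 4)^3

So m_A(x) = (x - 4)^3 = x^3 - 12*x^2 + 48*x - 64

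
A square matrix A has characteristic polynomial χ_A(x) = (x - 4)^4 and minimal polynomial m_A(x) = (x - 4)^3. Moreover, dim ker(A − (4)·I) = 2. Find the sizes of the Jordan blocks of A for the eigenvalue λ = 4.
Block sizes for λ = 4: [3, 1]

Step 1 — from the characteristic polynomial, algebraic multiplicity of λ = 4 is 4. From dim ker(A − (4)·I) = 2, there are exactly 2 Jordan blocks for λ = 4.
Step 2 — from the minimal polynomial, the factor (x − 4)^3 tells us the largest block for λ = 4 has size 3.
Step 3 — with total size 4, 2 blocks, and largest block 3, the block sizes (in nonincreasing order) are [3, 1].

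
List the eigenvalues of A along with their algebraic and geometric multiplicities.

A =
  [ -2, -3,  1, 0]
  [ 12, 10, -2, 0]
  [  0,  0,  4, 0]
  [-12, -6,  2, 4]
λ = 4: alg = 4, geom = 3

Step 1 — factor the characteristic polynomial to read off the algebraic multiplicities:
  χ_A(x) = (x - 4)^4

Step 2 — compute geometric multiplicities via the rank-nullity identity g(λ) = n − rank(A − λI):
  rank(A − (4)·I) = 1, so dim ker(A − (4)·I) = n − 1 = 3

Summary:
  λ = 4: algebraic multiplicity = 4, geometric multiplicity = 3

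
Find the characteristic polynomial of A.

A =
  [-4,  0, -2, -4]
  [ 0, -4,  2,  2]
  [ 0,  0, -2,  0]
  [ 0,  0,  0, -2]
x^4 + 12*x^3 + 52*x^2 + 96*x + 64

Expanding det(x·I − A) (e.g. by cofactor expansion or by noting that A is similar to its Jordan form J, which has the same characteristic polynomial as A) gives
  χ_A(x) = x^4 + 12*x^3 + 52*x^2 + 96*x + 64
which factors as (x + 2)^2*(x + 4)^2. The eigenvalues (with algebraic multiplicities) are λ = -4 with multiplicity 2, λ = -2 with multiplicity 2.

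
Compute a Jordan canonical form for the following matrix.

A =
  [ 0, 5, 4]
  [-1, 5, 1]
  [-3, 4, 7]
J_3(4)

The characteristic polynomial is
  det(x·I − A) = x^3 - 12*x^2 + 48*x - 64 = (x - 4)^3

Eigenvalues and multiplicities (the geometric multiplicity of λ is n − rank(A − λI), which equals the number of Jordan blocks for λ):
  λ = 4: algebraic multiplicity = 3, geometric multiplicity = 1

Determining the block sizes for each eigenvalue:
  λ = 4: one block (gm = 1), so the single block has size am = 3 → block sizes [3]

Assembling the blocks gives a Jordan form
J =
  [4, 1, 0]
  [0, 4, 1]
  [0, 0, 4]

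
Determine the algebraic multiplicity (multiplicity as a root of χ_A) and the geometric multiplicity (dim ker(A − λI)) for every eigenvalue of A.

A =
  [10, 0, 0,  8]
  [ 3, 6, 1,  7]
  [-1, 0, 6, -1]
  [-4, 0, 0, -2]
λ = 2: alg = 1, geom = 1; λ = 6: alg = 3, geom = 1

Step 1 — factor the characteristic polynomial to read off the algebraic multiplicities:
  χ_A(x) = (x - 6)^3*(x - 2)

Step 2 — compute geometric multiplicities via the rank-nullity identity g(λ) = n − rank(A − λI):
  rank(A − (2)·I) = 3, so dim ker(A − (2)·I) = n − 3 = 1
  rank(A − (6)·I) = 3, so dim ker(A − (6)·I) = n − 3 = 1

Summary:
  λ = 2: algebraic multiplicity = 1, geometric multiplicity = 1
  λ = 6: algebraic multiplicity = 3, geometric multiplicity = 1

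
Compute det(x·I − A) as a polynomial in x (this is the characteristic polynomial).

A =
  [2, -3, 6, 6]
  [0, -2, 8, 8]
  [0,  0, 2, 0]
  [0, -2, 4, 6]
x^4 - 8*x^3 + 24*x^2 - 32*x + 16

Expanding det(x·I − A) (e.g. by cofactor expansion or by noting that A is similar to its Jordan form J, which has the same characteristic polynomial as A) gives
  χ_A(x) = x^4 - 8*x^3 + 24*x^2 - 32*x + 16
which factors as (x - 2)^4. The eigenvalues (with algebraic multiplicities) are λ = 2 with multiplicity 4.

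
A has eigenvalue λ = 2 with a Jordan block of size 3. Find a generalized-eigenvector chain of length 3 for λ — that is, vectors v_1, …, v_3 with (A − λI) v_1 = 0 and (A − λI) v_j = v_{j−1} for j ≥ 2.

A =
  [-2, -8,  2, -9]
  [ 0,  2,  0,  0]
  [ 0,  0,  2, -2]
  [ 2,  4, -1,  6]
A Jordan chain for λ = 2 of length 3:
v_1 = (-2, 0, -4, 0)ᵀ
v_2 = (-4, 0, 0, 2)ᵀ
v_3 = (1, 0, 0, 0)ᵀ

Let N = A − (2)·I. We want v_3 with N^3 v_3 = 0 but N^2 v_3 ≠ 0; then v_{j-1} := N · v_j for j = 3, …, 2.

Pick v_3 = (1, 0, 0, 0)ᵀ.
Then v_2 = N · v_3 = (-4, 0, 0, 2)ᵀ.
Then v_1 = N · v_2 = (-2, 0, -4, 0)ᵀ.

Sanity check: (A − (2)·I) v_1 = (0, 0, 0, 0)ᵀ = 0. ✓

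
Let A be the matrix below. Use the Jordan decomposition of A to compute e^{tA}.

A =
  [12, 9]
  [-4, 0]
e^{tA} =
  [6*t*exp(6*t) + exp(6*t), 9*t*exp(6*t)]
  [-4*t*exp(6*t), -6*t*exp(6*t) + exp(6*t)]

Strategy: write A = P · J · P⁻¹ where J is a Jordan canonical form, so e^{tA} = P · e^{tJ} · P⁻¹, and e^{tJ} can be computed block-by-block.

A has Jordan form
J =
  [6, 1]
  [0, 6]
(up to reordering of blocks).

Per-block formulas:
  For a 2×2 Jordan block J_2(6): exp(t · J_2(6)) = e^(6t)·(I + t·N), where N is the 2×2 nilpotent shift.

After assembling e^{tJ} and conjugating by P, we get:

e^{tA} =
  [6*t*exp(6*t) + exp(6*t), 9*t*exp(6*t)]
  [-4*t*exp(6*t), -6*t*exp(6*t) + exp(6*t)]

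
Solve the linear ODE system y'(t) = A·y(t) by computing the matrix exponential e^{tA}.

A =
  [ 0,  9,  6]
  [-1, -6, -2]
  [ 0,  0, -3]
e^{tA} =
  [3*t*exp(-3*t) + exp(-3*t), 9*t*exp(-3*t), 6*t*exp(-3*t)]
  [-t*exp(-3*t), -3*t*exp(-3*t) + exp(-3*t), -2*t*exp(-3*t)]
  [0, 0, exp(-3*t)]

Strategy: write A = P · J · P⁻¹ where J is a Jordan canonical form, so e^{tA} = P · e^{tJ} · P⁻¹, and e^{tJ} can be computed block-by-block.

A has Jordan form
J =
  [-3,  1,  0]
  [ 0, -3,  0]
  [ 0,  0, -3]
(up to reordering of blocks).

Per-block formulas:
  For a 1×1 block at λ = -3: exp(t · [-3]) = [e^(-3t)].
  For a 2×2 Jordan block J_2(-3): exp(t · J_2(-3)) = e^(-3t)·(I + t·N), where N is the 2×2 nilpotent shift.

After assembling e^{tJ} and conjugating by P, we get:

e^{tA} =
  [3*t*exp(-3*t) + exp(-3*t), 9*t*exp(-3*t), 6*t*exp(-3*t)]
  [-t*exp(-3*t), -3*t*exp(-3*t) + exp(-3*t), -2*t*exp(-3*t)]
  [0, 0, exp(-3*t)]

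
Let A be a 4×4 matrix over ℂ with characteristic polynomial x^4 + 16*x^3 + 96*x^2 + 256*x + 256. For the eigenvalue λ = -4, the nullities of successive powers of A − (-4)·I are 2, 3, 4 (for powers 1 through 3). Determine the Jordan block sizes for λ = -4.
Block sizes for λ = -4: [3, 1]

From the dimensions of kernels of powers, the number of Jordan blocks of size at least j is d_j − d_{j−1} where d_j = dim ker(N^j) (with d_0 = 0). Computing the differences gives [2, 1, 1].
The number of blocks of size exactly k is (#blocks of size ≥ k) − (#blocks of size ≥ k + 1), so the partition is: 1 block(s) of size 1, 1 block(s) of size 3.
In nonincreasing order the block sizes are [3, 1].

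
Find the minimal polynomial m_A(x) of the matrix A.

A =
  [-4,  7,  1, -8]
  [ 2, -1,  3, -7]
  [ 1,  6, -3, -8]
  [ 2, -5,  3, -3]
x^4 + 11*x^3 + 15*x^2 - 175*x - 500

The characteristic polynomial is χ_A(x) = (x - 4)*(x + 5)^3, so the eigenvalues are known. The minimal polynomial is
  m_A(x) = Π_λ (x − λ)^{k_λ}
where k_λ is the size of the *largest* Jordan block for λ (equivalently, the smallest k with (A − λI)^k v = 0 for every generalised eigenvector v of λ).

  λ = -5: largest Jordan block has size 3, contributing (x + 5)^3
  λ = 4: largest Jordan block has size 1, contributing (x − 4)

So m_A(x) = (x - 4)*(x + 5)^3 = x^4 + 11*x^3 + 15*x^2 - 175*x - 500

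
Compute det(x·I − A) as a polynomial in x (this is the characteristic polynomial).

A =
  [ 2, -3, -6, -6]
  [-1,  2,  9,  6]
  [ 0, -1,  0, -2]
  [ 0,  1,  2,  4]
x^4 - 8*x^3 + 24*x^2 - 32*x + 16

Expanding det(x·I − A) (e.g. by cofactor expansion or by noting that A is similar to its Jordan form J, which has the same characteristic polynomial as A) gives
  χ_A(x) = x^4 - 8*x^3 + 24*x^2 - 32*x + 16
which factors as (x - 2)^4. The eigenvalues (with algebraic multiplicities) are λ = 2 with multiplicity 4.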